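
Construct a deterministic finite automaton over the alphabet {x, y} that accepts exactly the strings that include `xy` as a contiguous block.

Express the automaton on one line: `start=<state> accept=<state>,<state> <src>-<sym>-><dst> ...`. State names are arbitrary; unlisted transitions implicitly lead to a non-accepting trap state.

start=S0 accept=S2 S0-x->S1 S0-y->S0 S1-x->S1 S1-y->S2 S2-x->S2 S2-y->S2

Track how much of `xy` has been matched so far: state S0 is no progress, S2 is the absorbing accept state reached once `xy` has occurred. Intermediate states record partial matches; on a mismatch, fall back to the longest reusable overlap.
3 states suffice.
        x   y  
>  S0   S1  S0 
   S1   S1  S2 
 * S2   S2  S2 
(> = start, * = accepting)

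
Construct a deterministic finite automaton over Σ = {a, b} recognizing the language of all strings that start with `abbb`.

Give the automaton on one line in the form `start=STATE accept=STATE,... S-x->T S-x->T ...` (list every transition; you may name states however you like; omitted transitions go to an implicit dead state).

Walk along `abbb` while the input agrees: from q0 take `a` to q1, and so on. Any deviation drops to the rejecting sink q5. Once q4 is reached the prefix is confirmed and every continuation is accepted.
With 6 states:
        a   b  
>  q0   q1  q5 
   q1   q5  q2 
   q2   q5  q3 
   q3   q5  q4 
 * q4   q4  q4 
   q5   q5  q5 
(> = start, * = accepting)

start=q0 accept=q4 q0-a->q1 q0-b->q5 q1-a->q5 q1-b->q2 q2-a->q5 q2-b->q3 q3-a->q5 q3-b->q4 q4-a->q4 q4-b->q4 q5-a->q5 q5-b->q5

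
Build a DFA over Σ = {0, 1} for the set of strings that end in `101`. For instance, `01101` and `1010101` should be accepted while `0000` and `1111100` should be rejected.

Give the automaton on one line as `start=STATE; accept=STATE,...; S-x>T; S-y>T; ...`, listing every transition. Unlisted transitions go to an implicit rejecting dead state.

Let each state record the length of the longest suffix of the input read so far that is also a prefix of `101`. q1 means the last symbol is `1`; q2 means the last 2 symbols are `10`; q3 means the last 3 symbols are `101`. Accept only at q3, where the string currently ends in `101`.
4 states suffice.
        0   1  
>  q0   q0  q1 
   q1   q2  q1 
   q2   q0  q3 
 * q3   q2  q1 
(> = start, * = accepting)

start=q0; accept=q3; q0-0>q0; q0-1>q1; q1-0>q2; q1-1>q1; q2-0>q0; q2-1>q3; q3-0>q2; q3-1>q1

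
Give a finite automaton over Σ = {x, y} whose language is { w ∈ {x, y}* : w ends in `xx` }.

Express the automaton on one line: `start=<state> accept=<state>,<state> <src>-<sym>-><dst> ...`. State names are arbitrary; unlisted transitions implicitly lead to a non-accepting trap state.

start=q0 accept=q2 q0-x->q1 q0-y->q0 q1-x->q2 q1-y->q0 q2-x->q2 q2-y->q0

Remember how much of `xx` the current input suffix matches. State q0 means no match yet; q1 means the last symbol is `x`; q2 means the last 2 symbols are `xx`. Only q2 accepts. On a mismatch, fall back to the longest proper suffix that is still a prefix of `xx`.
        x   y  
>  q0   q1  q0 
   q1   q2  q0 
 * q2   q2  q0 
(> = start, * = accepting)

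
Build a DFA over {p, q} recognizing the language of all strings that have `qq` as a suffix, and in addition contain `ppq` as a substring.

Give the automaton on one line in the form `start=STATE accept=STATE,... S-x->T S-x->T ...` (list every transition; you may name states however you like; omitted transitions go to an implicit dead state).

start=S0 accept=S7 S0-p->S1 S0-q->S2 S1-p->S3 S1-q->S2 S2-p->S1 S2-q->S4 S3-p->S3 S3-q->S5 S4-p->S1 S4-q->S4 S5-p->S6 S5-q->S7 S6-p->S6 S6-q->S5 S7-p->S6 S7-q->S7

Run two small machines in parallel and take their product. One (3 states) tracks how much of the suffix `qq` has currently been matched; the other (4 states) tracks whether and how much of `ppq` has been seen. Each combined state is a pair, one component from each; accept when both components accept.
8 states suffice.
        p   q  
>  S0   S1  S2 
   S1   S3  S2 
   S2   S1  S4 
   S3   S3  S5 
   S4   S1  S4 
   S5   S6  S7 
   S6   S6  S5 
 * S7   S6  S7 
(> = start, * = accepting)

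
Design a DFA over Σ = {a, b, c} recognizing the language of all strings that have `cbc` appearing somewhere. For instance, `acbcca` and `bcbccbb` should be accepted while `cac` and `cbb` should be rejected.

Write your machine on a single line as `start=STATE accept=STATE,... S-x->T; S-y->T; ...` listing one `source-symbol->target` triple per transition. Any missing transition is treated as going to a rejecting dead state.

Track how much of `cbc` has been matched so far: state q0 is no progress, q3 is the absorbing accept state reached once `cbc` has occurred. Intermediate states record partial matches; on a mismatch, fall back to the longest reusable overlap.
4 states suffice.
        a   b   c  
>  q0   q0  q0  q1 
   q1   q0  q2  q1 
   q2   q0  q0  q3 
 * q3   q3  q3  q3 
(> = start, * = accepting)

start=q0; accept=q3; q0-a->q0; q0-b->q0; q0-c->q1; q1-a->q0; q1-b->q2; q1-c->q1; q2-a->q0; q2-b->q0; q2-c->q3; q3-a->q3; q3-b->q3; q3-c->q3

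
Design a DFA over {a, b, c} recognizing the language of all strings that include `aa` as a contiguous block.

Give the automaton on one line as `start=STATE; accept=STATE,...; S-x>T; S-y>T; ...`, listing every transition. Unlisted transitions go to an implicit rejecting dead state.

States q0..q1 record the length of the longest prefix of `aa` that matches the current input suffix. Reaching q2 means `aa` has been seen, and we stay there forever. Accept from q2.
        a   b   c  
>  q0   q1  q0  q0 
   q1   q2  q0  q0 
 * q2   q2  q2  q2 
(> = start, * = accepting)

start=q0; accept=q2; q0-a>q1; q0-b>q0; q0-c>q0; q1-a>q2; q1-b>q0; q1-c>q0; q2-a>q2; q2-b>q2; q2-c>q2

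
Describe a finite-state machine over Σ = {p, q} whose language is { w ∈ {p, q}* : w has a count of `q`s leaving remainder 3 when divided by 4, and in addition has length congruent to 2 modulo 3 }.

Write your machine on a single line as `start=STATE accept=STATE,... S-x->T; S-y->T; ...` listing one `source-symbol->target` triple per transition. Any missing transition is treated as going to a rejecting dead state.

start=S0; accept=S11; S0-p->S1; S0-q->S2; S1-p->S3; S1-q->S4; S2-p->S4; S2-q->S5; S3-p->S0; S3-q->S6; S4-p->S6; S4-q->S7; S5-p->S7; S5-q->S8; S6-p->S2; S6-q->S9; S7-p->S9; S7-q->S10; S8-p->S10; S8-q->S1; S9-p->S5; S9-q->S11; S10-p->S11; S10-q->S3; S11-p->S8; S11-q->S0

Build one automaton per condition and run them in lockstep. One (4 states) tracks the count of `q`s modulo 4; the other (3 states) tracks the input length modulo 3. Each combined state is a pair, one component from each; accept when both components accept.
          p    q  
>  S0     S1   S2 
   S1     S3   S4 
   S2     S4   S5 
   S3     S0   S6 
   S4     S6   S7 
   S5     S7   S8 
   S6     S2   S9 
   S7     S9  S10 
   S8    S10   S1 
   S9     S5  S11 
   S10   S11   S3 
 * S11    S8   S0 
(> = start, * = accepting)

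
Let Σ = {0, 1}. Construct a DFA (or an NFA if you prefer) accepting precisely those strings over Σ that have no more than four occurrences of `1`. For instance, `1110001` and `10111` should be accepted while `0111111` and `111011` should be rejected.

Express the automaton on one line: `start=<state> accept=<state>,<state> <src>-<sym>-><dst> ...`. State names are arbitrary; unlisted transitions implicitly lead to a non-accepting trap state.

start=s0 accept=s0,s1,s2,s3,s4 s0-0->s0 s0-1->s1 s1-0->s1 s1-1->s2 s2-0->s2 s2-1->s3 s3-0->s3 s3-1->s4 s4-0->s4 s4-1->s5 s5-0->s5 s5-1->s5

Count `1`s, saturating at 5: states s0 through s4 mean 0 through 4 `1`s seen; s5 means more than 4. Each `1` increments (capped at s5); other symbols loop. Accept from {s0, s1, s2, s3, s4}.
With 6 states:
        0   1  
>* s0   s0  s1 
 * s1   s1  s2 
 * s2   s2  s3 
 * s3   s3  s4 
 * s4   s4  s5 
   s5   s5  s5 
(> = start, * = accepting)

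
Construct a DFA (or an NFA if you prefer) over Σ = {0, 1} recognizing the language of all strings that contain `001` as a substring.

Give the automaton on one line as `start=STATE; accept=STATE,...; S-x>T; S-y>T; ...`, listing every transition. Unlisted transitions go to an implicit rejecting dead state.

States q0..q2 record the length of the longest prefix of `001` that matches the current input suffix. Reaching q3 means `001` has been seen, and we stay there forever. Accept from q3.
A 4-state machine:
        0   1  
>  q0   q1  q0 
   q1   q2  q0 
   q2   q2  q3 
 * q3   q3  q3 
(> = start, * = accepting)

start=q0; accept=q3; q0-0>q1; q0-1>q0; q1-0>q2; q1-1>q0; q2-0>q2; q2-1>q3; q3-0>q3; q3-1>q3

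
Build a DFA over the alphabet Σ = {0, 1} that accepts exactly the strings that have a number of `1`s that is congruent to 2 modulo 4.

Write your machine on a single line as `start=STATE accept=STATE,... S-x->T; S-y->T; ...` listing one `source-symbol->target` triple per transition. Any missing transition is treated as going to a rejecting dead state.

start=q0; accept=q2; q0-0->q0; q0-1->q1; q1-0->q1; q1-1->q2; q2-0->q2; q2-1->q3; q3-0->q3; q3-1->q0

The only thing that matters is how many `1`s have appeared, reduced mod 4. Use one state per residue: q0 for 0, …, q3 for 3. Reading `1` moves to the next residue; anything else stays put. q2 is accepting.
4 states suffice.
        0   1  
>  q0   q0  q1 
   q1   q1  q2 
 * q2   q2  q3 
   q3   q3  q0 
(> = start, * = accepting)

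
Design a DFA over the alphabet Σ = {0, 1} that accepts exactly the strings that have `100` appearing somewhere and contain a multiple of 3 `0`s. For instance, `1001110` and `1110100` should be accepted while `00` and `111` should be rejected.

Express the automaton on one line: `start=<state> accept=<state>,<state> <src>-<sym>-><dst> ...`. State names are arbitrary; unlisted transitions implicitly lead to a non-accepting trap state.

start=q0 accept=q10 q0-0->q1 q0-1->q2 q1-0->q3 q1-1->q4 q2-0->q5 q2-1->q2 q3-0->q0 q3-1->q6 q4-0->q7 q4-1->q4 q5-0->q8 q5-1->q4 q6-0->q9 q6-1->q6 q7-0->q10 q7-1->q6 q8-0->q10 q8-1->q8 q9-0->q11 q9-1->q2 q10-0->q11 q10-1->q10 q11-0->q8 q11-1->q11

Run two small machines in parallel and take their product. One (4 states) tracks whether and how much of `100` has been seen; the other (3 states) tracks the count of `0`s modulo 3. Each combined state is a pair, one component from each; accept when both components accept.
12 states suffice.
          0    1  
>  q0     q1   q2 
   q1     q3   q4 
   q2     q5   q2 
   q3     q0   q6 
   q4     q7   q4 
   q5     q8   q4 
   q6     q9   q6 
   q7    q10   q6 
   q8    q10   q8 
   q9    q11   q2 
 * q10   q11  q10 
   q11    q8  q11 
(> = start, * = accepting)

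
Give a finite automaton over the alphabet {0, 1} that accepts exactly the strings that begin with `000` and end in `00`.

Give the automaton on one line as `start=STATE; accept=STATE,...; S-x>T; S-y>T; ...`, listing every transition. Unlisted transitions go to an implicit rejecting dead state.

start=q0; accept=q5; q0-0>q1; q0-1>q2; q1-0>q3; q1-1>q2; q2-0>q4; q2-1>q2; q3-0>q5; q3-1>q2; q4-0>q6; q4-1>q2; q5-0>q5; q5-1>q7; q6-0>q6; q6-1>q2; q7-0>q8; q7-1>q7; q8-0>q5; q8-1>q7

Run two small machines in parallel and take their product. The first has 5 states tracking whether the input so far still matches the prefix `000`; the second has 3 states tracking how much of the suffix `00` has currently been matched. A product state is a pair (one from each), accepting exactly when both do.
A 9-state machine:
        0   1  
>  q0   q1  q2 
   q1   q3  q2 
   q2   q4  q2 
   q3   q5  q2 
   q4   q6  q2 
 * q5   q5  q7 
   q6   q6  q2 
   q7   q8  q7 
   q8   q5  q7 
(> = start, * = accepting)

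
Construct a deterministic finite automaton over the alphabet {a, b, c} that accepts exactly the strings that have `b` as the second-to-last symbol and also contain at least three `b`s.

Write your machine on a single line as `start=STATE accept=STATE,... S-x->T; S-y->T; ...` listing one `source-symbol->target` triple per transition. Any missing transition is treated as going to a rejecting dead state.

Run two small machines in parallel and take their product. The first has 13 states tracking the last 2 symbols read; the second has 5 states tracking the count of `b`s, saturating at 4. A product state is a pair (one from each), accepting exactly when both do. After merging equivalent states the machine shrinks.
With 7 states:
        a   b   c  
>  q0   q0  q1  q0 
   q1   q1  q2  q1 
   q2   q3  q4  q3 
   q3   q3  q5  q3 
 * q4   q6  q4  q6 
   q5   q6  q4  q6 
 * q6   q3  q5  q3 
(> = start, * = accepting)

start=q0; accept=q4,q6; q0-a->q0; q0-b->q1; q0-c->q0; q1-a->q1; q1-b->q2; q1-c->q1; q2-a->q3; q2-b->q4; q2-c->q3; q3-a->q3; q3-b->q5; q3-c->q3; q4-a->q6; q4-b->q4; q4-c->q6; q5-a->q6; q5-b->q4; q5-c->q6; q6-a->q3; q6-b->q5; q6-c->q3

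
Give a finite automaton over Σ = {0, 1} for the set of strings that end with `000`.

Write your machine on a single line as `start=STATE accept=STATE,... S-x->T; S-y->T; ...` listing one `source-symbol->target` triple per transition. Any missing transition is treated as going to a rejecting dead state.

Let each state record the length of the longest suffix of the input read so far that is also a prefix of `000`. q1 means the last symbol is `0`; q2 means the last 2 symbols are `00`; q3 means the last 3 symbols are `000`. Accept only at q3, where the string currently ends in `000`.
4 states suffice.
        0   1  
>  q0   q1  q0 
   q1   q2  q0 
   q2   q3  q0 
 * q3   q3  q0 
(> = start, * = accepting)

start=q0; accept=q3; q0-0->q1; q0-1->q0; q1-0->q2; q1-1->q0; q2-0->q3; q2-1->q0; q3-0->q3; q3-1->q0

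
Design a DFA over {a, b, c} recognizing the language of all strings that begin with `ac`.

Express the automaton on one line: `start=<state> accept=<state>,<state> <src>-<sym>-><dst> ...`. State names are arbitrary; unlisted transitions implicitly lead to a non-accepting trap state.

start=S0 accept=S2 S0-a->S1 S0-b->S3 S0-c->S3 S1-a->S3 S1-b->S3 S1-c->S2 S2-a->S2 S2-b->S2 S2-c->S2 S3-a->S3 S3-b->S3 S3-c->S3

Check the first 2 symbols one by one: S0 through S1 record how many have matched `ac` so far; any wrong symbol goes to the dead state S3. After all 2 match we enter the accepting sink S2.
4 states suffice.
        a   b   c  
>  S0   S1  S3  S3 
   S1   S3  S3  S2 
 * S2   S2  S2  S2 
   S3   S3  S3  S3 
(> = start, * = accepting)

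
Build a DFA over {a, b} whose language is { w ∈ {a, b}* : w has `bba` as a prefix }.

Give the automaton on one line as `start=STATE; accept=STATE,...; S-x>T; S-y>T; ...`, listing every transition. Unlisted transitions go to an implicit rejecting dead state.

Walk along `bba` while the input agrees: from s0 take `b` to s1, and so on. Any deviation drops to the rejecting sink s4. Once s3 is reached the prefix is confirmed and every continuation is accepted.
With 5 states:
        a   b  
>  s0   s4  s1 
   s1   s4  s2 
   s2   s3  s4 
 * s3   s3  s3 
   s4   s4  s4 
(> = start, * = accepting)

start=s0; accept=s3; s0-a>s4; s0-b>s1; s1-a>s4; s1-b>s2; s2-a>s3; s2-b>s4; s3-a>s3; s3-b>s3; s4-a>s4; s4-b>s4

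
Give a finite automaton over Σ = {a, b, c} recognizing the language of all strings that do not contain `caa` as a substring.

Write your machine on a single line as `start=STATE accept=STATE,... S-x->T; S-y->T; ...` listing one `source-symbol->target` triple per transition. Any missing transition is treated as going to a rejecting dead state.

start=s0; accept=s0,s1,s2; s0-a->s0; s0-b->s0; s0-c->s1; s1-a->s2; s1-b->s0; s1-c->s1; s2-a->s3; s2-b->s0; s2-c->s1; s3-a->s3; s3-b->s3; s3-c->s3

Track partial matches of the forbidden pattern `caa`. State s3 is a dead state reached once `caa` has occurred; every other state accepts. s0 means no part of `caa` is currently matched.
A 4-state machine:
        a   b   c  
>* s0   s0  s0  s1 
 * s1   s2  s0  s1 
 * s2   s3  s0  s1 
   s3   s3  s3  s3 
(> = start, * = accepting)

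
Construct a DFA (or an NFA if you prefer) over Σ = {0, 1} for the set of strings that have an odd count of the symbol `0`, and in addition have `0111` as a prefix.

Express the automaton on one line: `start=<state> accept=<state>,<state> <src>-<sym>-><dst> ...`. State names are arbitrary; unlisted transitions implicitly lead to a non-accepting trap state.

Run two small machines in parallel and take their product. One (2 states) tracks the count of `0`s modulo 2; the other (6 states) tracks whether the input so far still matches the prefix `0111`. Each combined state is a pair, one component from each; accept when both components accept. Equivalent product states are then merged.
        0   1  
>  q0   q1  q2 
   q1   q2  q3 
   q2   q2  q2 
   q3   q2  q4 
   q4   q2  q5 
 * q5   q6  q5 
   q6   q5  q6 
(> = start, * = accepting)

start=q0 accept=q5 q0-0->q1 q0-1->q2 q1-0->q2 q1-1->q3 q2-0->q2 q2-1->q2 q3-0->q2 q3-1->q4 q4-0->q2 q4-1->q5 q5-0->q6 q5-1->q5 q6-0->q5 q6-1->q6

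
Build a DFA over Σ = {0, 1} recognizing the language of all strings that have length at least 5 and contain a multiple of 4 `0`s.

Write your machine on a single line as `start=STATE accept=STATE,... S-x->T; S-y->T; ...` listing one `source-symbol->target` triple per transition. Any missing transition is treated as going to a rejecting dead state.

start=q0; accept=q15,q20; q0-0->q1; q0-1->q2; q1-0->q3; q1-1->q4; q2-0->q4; q2-1->q5; q3-0->q6; q3-1->q7; q4-0->q7; q4-1->q8; q5-0->q8; q5-1->q9; q6-0->q10; q6-1->q11; q7-0->q11; q7-1->q12; q8-0->q12; q8-1->q13; q9-0->q13; q9-1->q10; q10-0->q14; q10-1->q15; q11-0->q15; q11-1->q16; q12-0->q16; q12-1->q17; q13-0->q17; q13-1->q14; q14-0->q18; q14-1->q19; q15-0->q19; q15-1->q20; q16-0->q20; q16-1->q21; q17-0->q21; q17-1->q18; q18-0->q21; q18-1->q18; q19-0->q18; q19-1->q19; q20-0->q19; q20-1->q20; q21-0->q20; q21-1->q21

Handle the two conditions separately and then intersect. The first has 7 states tracking the input length, saturating at 6; the second has 4 states tracking the count of `0`s modulo 4. A product state is a pair (one from each), accepting exactly when both do.
A 22-state machine:
          0    1  
>  q0     q1   q2 
   q1     q3   q4 
   q2     q4   q5 
   q3     q6   q7 
   q4     q7   q8 
   q5     q8   q9 
   q6    q10  q11 
   q7    q11  q12 
   q8    q12  q13 
   q9    q13  q10 
   q10   q14  q15 
   q11   q15  q16 
   q12   q16  q17 
   q13   q17  q14 
   q14   q18  q19 
 * q15   q19  q20 
   q16   q20  q21 
   q17   q21  q18 
   q18   q21  q18 
   q19   q18  q19 
 * q20   q19  q20 
   q21   q20  q21 
(> = start, * = accepting)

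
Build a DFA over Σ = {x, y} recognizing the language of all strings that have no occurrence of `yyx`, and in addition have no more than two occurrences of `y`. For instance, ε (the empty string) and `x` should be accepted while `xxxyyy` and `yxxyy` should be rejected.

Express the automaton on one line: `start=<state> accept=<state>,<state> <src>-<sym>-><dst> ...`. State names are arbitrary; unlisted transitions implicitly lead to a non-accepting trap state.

start=S0 accept=S0,S1,S2,S3,S4,S7 S0-x->S0 S0-y->S1 S1-x->S2 S1-y->S3 S2-x->S2 S2-y->S4 S3-x->S5 S3-y->S6 S4-x->S7 S4-y->S6 S5-x->S5 S5-y->S8 S6-x->S8 S6-y->S6 S7-x->S7 S7-y->S9 S8-x->S8 S8-y->S8 S9-x->S10 S9-y->S6 S10-x->S10 S10-y->S9

Handle the two conditions separately and then intersect. The first has 4 states tracking partial matches of the forbidden pattern `yyx`; the second has 4 states tracking the count of `y`s, saturating at 3. A product state is a pair (one from each), accepting exactly when both do.
With 11 states:
          x    y  
>* S0     S0   S1 
 * S1     S2   S3 
 * S2     S2   S4 
 * S3     S5   S6 
 * S4     S7   S6 
   S5     S5   S8 
   S6     S8   S6 
 * S7     S7   S9 
   S8     S8   S8 
   S9    S10   S6 
   S10   S10   S9 
(> = start, * = accepting)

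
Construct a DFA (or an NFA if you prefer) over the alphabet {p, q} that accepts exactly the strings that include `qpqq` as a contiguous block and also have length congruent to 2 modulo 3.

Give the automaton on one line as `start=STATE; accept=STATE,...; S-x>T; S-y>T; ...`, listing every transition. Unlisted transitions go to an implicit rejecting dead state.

start=s0; accept=s13; s0-p>s1; s0-q>s2; s1-p>s3; s1-q>s4; s2-p>s5; s2-q>s4; s3-p>s0; s3-q>s6; s4-p>s7; s4-q>s6; s5-p>s0; s5-q>s8; s6-p>s9; s6-q>s2; s7-p>s1; s7-q>s10; s8-p>s9; s8-q>s11; s9-p>s3; s9-q>s12; s10-p>s5; s10-q>s13; s11-p>s13; s11-q>s13; s12-p>s7; s12-q>s14; s13-p>s14; s13-q>s14; s14-p>s11; s14-q>s11

Build one automaton per condition and run them in lockstep. One (5 states) tracks whether and how much of `qpqq` has been seen; the other (3 states) tracks the input length modulo 3. Each combined state is a pair, one component from each; accept when both components accept.
A 15-state machine:
          p    q  
>  s0     s1   s2 
   s1     s3   s4 
   s2     s5   s4 
   s3     s0   s6 
   s4     s7   s6 
   s5     s0   s8 
   s6     s9   s2 
   s7     s1  s10 
   s8     s9  s11 
   s9     s3  s12 
   s10    s5  s13 
   s11   s13  s13 
   s12    s7  s14 
 * s13   s14  s14 
   s14   s11  s11 
(> = start, * = accepting)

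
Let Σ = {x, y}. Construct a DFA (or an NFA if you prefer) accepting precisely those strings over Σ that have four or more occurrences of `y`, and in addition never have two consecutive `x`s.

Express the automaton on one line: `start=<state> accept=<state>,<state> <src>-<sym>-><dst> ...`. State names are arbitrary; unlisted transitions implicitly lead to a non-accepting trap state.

start=S0 accept=S9,S10 S0-x->S1 S0-y->S2 S1-x->S3 S1-y->S2 S2-x->S4 S2-y->S5 S3-x->S3 S3-y->S3 S4-x->S3 S4-y->S5 S5-x->S6 S5-y->S7 S6-x->S3 S6-y->S7 S7-x->S8 S7-y->S9 S8-x->S3 S8-y->S9 S9-x->S10 S9-y->S9 S10-x->S3 S10-y->S9

Build one automaton per condition and run them in lockstep. One (6 states) tracks the count of `y`s, saturating at 5; the other (3 states) tracks partial matches of the forbidden pattern `xx`. Each combined state is a pair, one component from each; accept when both components accept. Equivalent product states are then merged.
With 11 states:
          x    y  
>  S0     S1   S2 
   S1     S3   S2 
   S2     S4   S5 
   S3     S3   S3 
   S4     S3   S5 
   S5     S6   S7 
   S6     S3   S7 
   S7     S8   S9 
   S8     S3   S9 
 * S9    S10   S9 
 * S10    S3   S9 
(> = start, * = accepting)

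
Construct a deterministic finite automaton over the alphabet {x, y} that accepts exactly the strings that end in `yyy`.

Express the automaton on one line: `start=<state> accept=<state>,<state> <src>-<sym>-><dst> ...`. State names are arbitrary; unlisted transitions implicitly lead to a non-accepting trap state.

start=q0 accept=q3 q0-x->q0 q0-y->q1 q1-x->q0 q1-y->q2 q2-x->q0 q2-y->q3 q3-x->q0 q3-y->q3

Let each state record the length of the longest suffix of the input read so far that is also a prefix of `yyy`. q1 means the last symbol is `y`; q2 means the last 2 symbols are `yy`; q3 means the last 3 symbols are `yyy`. Accept only at q3, where the string currently ends in `yyy`.
        x   y  
>  q0   q0  q1 
   q1   q0  q2 
   q2   q0  q3 
 * q3   q0  q3 
(> = start, * = accepting)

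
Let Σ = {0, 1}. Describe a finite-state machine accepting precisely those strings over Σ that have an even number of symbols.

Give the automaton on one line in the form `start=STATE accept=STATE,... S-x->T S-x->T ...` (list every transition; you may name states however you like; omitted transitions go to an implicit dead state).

start=q0 accept=q0 q0-0->q1 q0-1->q1 q1-0->q0 q1-1->q0

Only the length mod 2 matters, so use a 2-cycle: from any state, every input symbol moves to the next state, wrapping q1 back to q0. Mark q0 accepting.
2 states suffice.
        0   1  
>* q0   q1  q1 
   q1   q0  q0 
(> = start, * = accepting)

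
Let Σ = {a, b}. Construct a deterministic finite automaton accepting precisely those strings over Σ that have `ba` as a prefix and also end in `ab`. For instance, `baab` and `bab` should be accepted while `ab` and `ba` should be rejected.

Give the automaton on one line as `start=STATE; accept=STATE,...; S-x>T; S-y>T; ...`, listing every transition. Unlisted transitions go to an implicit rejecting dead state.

Handle the two conditions separately and then intersect. The first has 4 states tracking whether the input so far still matches the prefix `ba`; the second has 3 states tracking how much of the suffix `ab` has currently been matched. A product state is a pair (one from each), accepting exactly when both do. Minimizing collapses redundant product states.
A 6-state machine:
        a   b  
>  S0   S1  S2 
   S1   S1  S1 
   S2   S3  S1 
   S3   S3  S4 
 * S4   S3  S5 
   S5   S3  S5 
(> = start, * = accepting)

start=S0; accept=S4; S0-a>S1; S0-b>S2; S1-a>S1; S1-b>S1; S2-a>S3; S2-b>S1; S3-a>S3; S3-b>S4; S4-a>S3; S4-b>S5; S5-a>S3; S5-b>S5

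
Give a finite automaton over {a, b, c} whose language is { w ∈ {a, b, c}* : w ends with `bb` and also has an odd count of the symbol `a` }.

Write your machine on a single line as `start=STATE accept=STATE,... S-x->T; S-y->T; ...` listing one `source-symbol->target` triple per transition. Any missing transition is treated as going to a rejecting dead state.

start=S0; accept=S3; S0-a->S1; S0-b->S0; S0-c->S0; S1-a->S0; S1-b->S2; S1-c->S1; S2-a->S0; S2-b->S3; S2-c->S1; S3-a->S0; S3-b->S3; S3-c->S1

Run two small machines in parallel and take their product. The first has 3 states tracking how much of the suffix `bb` has currently been matched; the second has 2 states tracking the count of `a`s modulo 2. A product state is a pair (one from each), accepting exactly when both do. Equivalent product states are then merged.
A 4-state machine:
        a   b   c  
>  S0   S1  S0  S0 
   S1   S0  S2  S1 
   S2   S0  S3  S1 
 * S3   S0  S3  S1 
(> = start, * = accepting)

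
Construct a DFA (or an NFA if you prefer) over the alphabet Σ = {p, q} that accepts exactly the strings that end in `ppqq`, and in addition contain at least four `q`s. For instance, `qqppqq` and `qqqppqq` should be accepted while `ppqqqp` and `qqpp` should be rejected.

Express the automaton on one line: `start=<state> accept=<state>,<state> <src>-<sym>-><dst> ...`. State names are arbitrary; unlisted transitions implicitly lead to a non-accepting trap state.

start=A accept=G A-p->A A-q->B B-p->B B-q->C C-p->D C-q->C D-p->E D-q->C E-p->E E-q->F F-p->D F-q->G G-p->D G-q->C

Handle the two conditions separately and then intersect. One (5 states) tracks how much of the suffix `ppqq` has currently been matched; the other (6 states) tracks the count of `q`s, saturating at 5. Each combined state is a pair, one component from each; accept when both components accept. After merging equivalent states the machine shrinks.
       p  q 
>  A   A  B 
   B   B  C 
   C   D  C 
   D   E  C 
   E   E  F 
   F   D  G 
 * G   D  C 
(> = start, * = accepting)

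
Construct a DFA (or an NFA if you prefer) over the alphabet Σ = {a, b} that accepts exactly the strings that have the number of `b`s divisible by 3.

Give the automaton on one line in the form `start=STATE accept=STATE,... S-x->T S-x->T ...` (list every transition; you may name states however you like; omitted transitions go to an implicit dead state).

start=s0 accept=s0 s0-a->s0 s0-b->s1 s1-a->s1 s1-b->s2 s2-a->s2 s2-b->s0

The only thing that matters is how many `b`s have appeared, reduced mod 3. Use one state per residue: s0 for 0, …, s2 for 2. Reading `b` moves to the next residue; anything else stays put. s0 is accepting.
        a   b  
>* s0   s0  s1 
   s1   s1  s2 
   s2   s2  s0 
(> = start, * = accepting)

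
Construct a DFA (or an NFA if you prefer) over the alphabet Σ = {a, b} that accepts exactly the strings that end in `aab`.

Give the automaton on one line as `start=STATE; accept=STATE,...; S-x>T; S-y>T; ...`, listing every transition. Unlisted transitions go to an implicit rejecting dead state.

Remember how much of `aab` the current input suffix matches. State s0 means no match yet; s1 means the last symbol is `a`; s2 means the last 2 symbols are `aa`; s3 means the last 3 symbols are `aab`. Only s3 accepts. On a mismatch, fall back to the longest proper suffix that is still a prefix of `aab`.
A 4-state machine:
        a   b  
>  s0   s1  s0 
   s1   s2  s0 
   s2   s2  s3 
 * s3   s1  s0 
(> = start, * = accepting)

start=s0; accept=s3; s0-a>s1; s0-b>s0; s1-a>s2; s1-b>s0; s2-a>s2; s2-b>s3; s3-a>s1; s3-b>s0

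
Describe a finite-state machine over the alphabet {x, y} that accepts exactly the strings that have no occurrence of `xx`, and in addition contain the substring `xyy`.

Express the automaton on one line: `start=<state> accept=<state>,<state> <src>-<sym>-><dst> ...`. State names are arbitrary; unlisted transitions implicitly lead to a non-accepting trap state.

start=q0 accept=q4,q5 q0-x->q1 q0-y->q0 q1-x->q2 q1-y->q3 q2-x->q2 q2-y->q2 q3-x->q1 q3-y->q4 q4-x->q5 q4-y->q4 q5-x->q2 q5-y->q4

Handle the two conditions separately and then intersect. The first has 3 states tracking partial matches of the forbidden pattern `xx`; the second has 4 states tracking whether and how much of `xyy` has been seen. A product state is a pair (one from each), accepting exactly when both do. Minimizing collapses redundant product states.
6 states suffice.
        x   y  
>  q0   q1  q0 
   q1   q2  q3 
   q2   q2  q2 
   q3   q1  q4 
 * q4   q5  q4 
 * q5   q2  q4 
(> = start, * = accepting)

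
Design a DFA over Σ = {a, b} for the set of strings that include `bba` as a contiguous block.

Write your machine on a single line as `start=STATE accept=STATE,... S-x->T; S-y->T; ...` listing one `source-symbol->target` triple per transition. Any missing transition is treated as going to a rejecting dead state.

States S0..S2 record the length of the longest prefix of `bba` that matches the current input suffix. Reaching S3 means `bba` has been seen, and we stay there forever. Accept from S3.
4 states suffice.
        a   b  
>  S0   S0  S1 
   S1   S0  S2 
   S2   S3  S2 
 * S3   S3  S3 
(> = start, * = accepting)

start=S0; accept=S3; S0-a->S0; S0-b->S1; S1-a->S0; S1-b->S2; S2-a->S3; S2-b->S2; S3-a->S3; S3-b->S3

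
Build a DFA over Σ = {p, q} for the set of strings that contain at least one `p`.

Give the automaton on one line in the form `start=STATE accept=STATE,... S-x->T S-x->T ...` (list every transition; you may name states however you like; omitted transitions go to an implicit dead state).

start=A accept=B,C A-p->B A-q->A B-p->C B-q->B C-p->C C-q->C

Only the number of `p`s matters, and only up to 2. Make a chain A → B → C advanced by each `p` (with C absorbing); every other symbol self-loops. The accepting set is {B, C}.
       p  q 
>  A   B  A 
 * B   C  B 
 * C   C  C 
(> = start, * = accepting)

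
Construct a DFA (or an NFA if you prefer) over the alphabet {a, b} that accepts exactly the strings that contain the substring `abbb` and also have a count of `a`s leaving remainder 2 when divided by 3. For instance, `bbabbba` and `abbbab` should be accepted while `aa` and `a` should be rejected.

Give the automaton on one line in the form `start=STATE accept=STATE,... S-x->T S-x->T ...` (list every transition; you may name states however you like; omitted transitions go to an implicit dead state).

Run two small machines in parallel and take their product. The first has 5 states tracking whether and how much of `abbb` has been seen; the second has 3 states tracking the count of `a`s modulo 3. A product state is a pair (one from each), accepting exactly when both do.
          a    b  
>  S0     S1   S0 
   S1     S2   S3 
   S2     S4   S5 
   S3     S2   S6 
   S4     S1   S7 
   S5     S4   S8 
   S6     S2   S9 
   S7     S1  S10 
   S8     S4  S11 
   S9    S11   S9 
   S10    S1  S12 
 * S11   S12  S11 
   S12    S9  S12 
(> = start, * = accepting)

start=S0 accept=S11 S0-a->S1 S0-b->S0 S1-a->S2 S1-b->S3 S2-a->S4 S2-b->S5 S3-a->S2 S3-b->S6 S4-a->S1 S4-b->S7 S5-a->S4 S5-b->S8 S6-a->S2 S6-b->S9 S7-a->S1 S7-b->S10 S8-a->S4 S8-b->S11 S9-a->S11 S9-b->S9 S10-a->S1 S10-b->S12 S11-a->S12 S11-b->S11 S12-a->S9 S12-b->S12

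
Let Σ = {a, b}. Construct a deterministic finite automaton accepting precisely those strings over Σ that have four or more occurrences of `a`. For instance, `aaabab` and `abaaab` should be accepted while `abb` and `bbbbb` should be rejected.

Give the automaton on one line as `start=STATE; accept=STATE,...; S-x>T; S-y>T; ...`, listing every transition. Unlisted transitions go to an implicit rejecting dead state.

Count `a`s, saturating at 5: states s0 through s4 mean 0 through 4 `a`s seen; s5 means more than 4. Each `a` increments (capped at s5); other symbols loop. Accept from {s4, s5}.
        a   b  
>  s0   s1  s0 
   s1   s2  s1 
   s2   s3  s2 
   s3   s4  s3 
 * s4   s5  s4 
 * s5   s5  s5 
(> = start, * = accepting)

start=s0; accept=s4,s5; s0-a>s1; s0-b>s0; s1-a>s2; s1-b>s1; s2-a>s3; s2-b>s2; s3-a>s4; s3-b>s3; s4-a>s5; s4-b>s4; s5-a>s5; s5-b>s5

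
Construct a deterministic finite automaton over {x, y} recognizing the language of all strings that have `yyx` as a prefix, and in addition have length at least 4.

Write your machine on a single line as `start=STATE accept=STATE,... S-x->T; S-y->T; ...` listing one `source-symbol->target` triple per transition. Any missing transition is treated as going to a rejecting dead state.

start=A; accept=I,K; A-x->B; A-y->C; B-x->D; B-y->D; C-x->D; C-y->E; D-x->F; D-y->F; E-x->G; E-y->F; F-x->H; F-y->H; G-x->I; G-y->I; H-x->J; H-y->J; I-x->K; I-y->K; J-x->J; J-y->J; K-x->K; K-y->K

Handle the two conditions separately and then intersect. One (5 states) tracks whether the input so far still matches the prefix `yyx`; the other (6 states) tracks the input length, saturating at 5. Each combined state is a pair, one component from each; accept when both components accept.
An 11-state machine:
       x  y 
>  A   B  C 
   B   D  D 
   C   D  E 
   D   F  F 
   E   G  F 
   F   H  H 
   G   I  I 
   H   J  J 
 * I   K  K 
   J   J  J 
 * K   K  K 
(> = start, * = accepting)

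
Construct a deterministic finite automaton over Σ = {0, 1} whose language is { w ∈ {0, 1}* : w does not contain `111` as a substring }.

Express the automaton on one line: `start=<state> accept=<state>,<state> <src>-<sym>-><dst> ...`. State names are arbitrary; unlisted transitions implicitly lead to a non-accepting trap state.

start=s0 accept=s0,s1,s2 s0-0->s0 s0-1->s1 s1-0->s0 s1-1->s2 s2-0->s0 s2-1->s3 s3-0->s3 s3-1->s3

Track partial matches of the forbidden pattern `111`. State s3 is a dead state reached once `111` has occurred; every other state accepts. s0 means no part of `111` is currently matched.
4 states suffice.
        0   1  
>* s0   s0  s1 
 * s1   s0  s2 
 * s2   s0  s3 
   s3   s3  s3 
(> = start, * = accepting)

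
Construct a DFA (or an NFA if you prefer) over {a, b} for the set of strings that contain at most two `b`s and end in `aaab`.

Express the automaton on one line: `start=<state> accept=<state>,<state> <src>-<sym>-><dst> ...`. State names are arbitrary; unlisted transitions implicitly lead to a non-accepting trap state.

start=q0 accept=q8,q10 q0-a->q1 q0-b->q2 q1-a->q3 q1-b->q2 q2-a->q4 q2-b->q5 q3-a->q6 q3-b->q2 q4-a->q7 q4-b->q5 q5-a->q5 q5-b->q5 q6-a->q6 q6-b->q8 q7-a->q9 q7-b->q5 q8-a->q4 q8-b->q5 q9-a->q9 q9-b->q10 q10-a->q5 q10-b->q5

Run two small machines in parallel and take their product. The first has 4 states tracking the count of `b`s, saturating at 3; the second has 5 states tracking how much of the suffix `aaab` has currently been matched. A product state is a pair (one from each), accepting exactly when both do. After merging equivalent states the machine shrinks.
With 11 states:
          a    b  
>  q0     q1   q2 
   q1     q3   q2 
   q2     q4   q5 
   q3     q6   q2 
   q4     q7   q5 
   q5     q5   q5 
   q6     q6   q8 
   q7     q9   q5 
 * q8     q4   q5 
   q9     q9  q10 
 * q10    q5   q5 
(> = start, * = accepting)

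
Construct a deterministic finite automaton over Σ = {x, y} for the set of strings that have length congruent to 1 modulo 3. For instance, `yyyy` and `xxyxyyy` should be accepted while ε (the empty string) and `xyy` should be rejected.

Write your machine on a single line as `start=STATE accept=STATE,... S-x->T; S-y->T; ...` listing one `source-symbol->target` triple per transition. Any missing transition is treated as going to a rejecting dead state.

Count input length modulo 3: every symbol advances one step around the cycle q0 → q1 → q2 → q0. Accept at q1.
With 3 states:
        x   y  
>  q0   q1  q1 
 * q1   q2  q2 
   q2   q0  q0 
(> = start, * = accepting)

start=q0; accept=q1; q0-x->q1; q0-y->q1; q1-x->q2; q1-y->q2; q2-x->q0; q2-y->q0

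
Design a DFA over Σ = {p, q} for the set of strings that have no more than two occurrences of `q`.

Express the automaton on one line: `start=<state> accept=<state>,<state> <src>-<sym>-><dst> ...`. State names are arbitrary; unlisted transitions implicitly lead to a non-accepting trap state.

start=S0 accept=S0,S1,S2 S0-p->S0 S0-q->S1 S1-p->S1 S1-q->S2 S2-p->S2 S2-q->S3 S3-p->S3 S3-q->S3

Only the number of `q`s matters, and only up to 3. Make a chain S0 → S1 → S2 → S3 advanced by each `q` (with S3 absorbing); every other symbol self-loops. The accepting set is {S0, S1, S2}.
With 4 states:
        p   q  
>* S0   S0  S1 
 * S1   S1  S2 
 * S2   S2  S3 
   S3   S3  S3 
(> = start, * = accepting)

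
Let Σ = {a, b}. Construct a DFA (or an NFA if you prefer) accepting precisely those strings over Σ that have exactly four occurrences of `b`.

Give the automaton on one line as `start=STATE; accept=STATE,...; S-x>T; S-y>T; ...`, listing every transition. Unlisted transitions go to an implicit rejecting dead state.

start=s0; accept=s4; s0-a>s0; s0-b>s1; s1-a>s1; s1-b>s2; s2-a>s2; s2-b>s3; s3-a>s3; s3-b>s4; s4-a>s4; s4-b>s5; s5-a>s5; s5-b>s5

Only the number of `b`s matters, and only up to 5. Make a chain s0 → s1 → s2 → s3 → s4 → s5 advanced by each `b` (with s5 absorbing); every other symbol self-loops. The accepting set is {s4}.
        a   b  
>  s0   s0  s1 
   s1   s1  s2 
   s2   s2  s3 
   s3   s3  s4 
 * s4   s4  s5 
   s5   s5  s5 
(> = start, * = accepting)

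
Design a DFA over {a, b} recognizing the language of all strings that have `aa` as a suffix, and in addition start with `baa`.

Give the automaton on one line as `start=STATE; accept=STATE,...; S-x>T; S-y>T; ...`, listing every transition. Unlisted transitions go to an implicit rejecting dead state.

start=s0; accept=s4; s0-a>s1; s0-b>s2; s1-a>s1; s1-b>s1; s2-a>s3; s2-b>s1; s3-a>s4; s3-b>s1; s4-a>s4; s4-b>s5; s5-a>s6; s5-b>s5; s6-a>s4; s6-b>s5

Build one automaton per condition and run them in lockstep. The first has 3 states tracking how much of the suffix `aa` has currently been matched; the second has 5 states tracking whether the input so far still matches the prefix `baa`. A product state is a pair (one from each), accepting exactly when both do. Equivalent product states are then merged.
With 7 states:
        a   b  
>  s0   s1  s2 
   s1   s1  s1 
   s2   s3  s1 
   s3   s4  s1 
 * s4   s4  s5 
   s5   s6  s5 
   s6   s4  s5 
(> = start, * = accepting)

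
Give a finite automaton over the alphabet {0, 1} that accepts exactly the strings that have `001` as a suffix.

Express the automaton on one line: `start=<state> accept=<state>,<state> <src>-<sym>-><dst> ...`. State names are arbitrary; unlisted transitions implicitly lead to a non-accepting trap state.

Remember how much of `001` the current input suffix matches. State A means no match yet; B means the last symbol is `0`; C means the last 2 symbols are `00`; D means the last 3 symbols are `001`. Only D accepts. On a mismatch, fall back to the longest proper suffix that is still a prefix of `001`.
4 states suffice.
       0  1 
>  A   B  A 
   B   C  A 
   C   C  D 
 * D   B  A 
(> = start, * = accepting)

start=A accept=D A-0->B A-1->A B-0->C B-1->A C-0->C C-1->D D-0->B D-1->A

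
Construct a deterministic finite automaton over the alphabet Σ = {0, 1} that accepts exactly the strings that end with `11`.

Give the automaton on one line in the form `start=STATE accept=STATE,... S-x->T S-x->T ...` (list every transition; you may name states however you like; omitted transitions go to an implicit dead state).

start=s0 accept=s2 s0-0->s0 s0-1->s1 s1-0->s0 s1-1->s2 s2-0->s0 s2-1->s2

Remember how much of `11` the current input suffix matches. State s0 means no match yet; s1 means the last symbol is `1`; s2 means the last 2 symbols are `11`. Only s2 accepts. On a mismatch, fall back to the longest proper suffix that is still a prefix of `11`.
A 3-state machine:
        0   1  
>  s0   s0  s1 
   s1   s0  s2 
 * s2   s0  s2 
(> = start, * = accepting)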